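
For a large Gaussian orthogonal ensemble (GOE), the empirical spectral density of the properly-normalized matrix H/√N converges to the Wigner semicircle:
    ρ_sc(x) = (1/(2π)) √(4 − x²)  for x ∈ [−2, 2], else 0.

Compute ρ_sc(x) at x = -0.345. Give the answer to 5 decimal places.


ρ_sc(x) = (1/(2π)) √(4 − x²). With x = -0.345:
  4 − x² = 4 − (-0.345)² = 4 − 0.119025 = 3.880975.
  √(4 − x²) = 1.970019.
  1/(2π) = 0.159155.
  ρ_sc(-0.345) = 0.159155 · 1.970019 = 0.313538.

Rounded to 5 decimal places: ρ_sc(-0.345) ≈ 0.31354.


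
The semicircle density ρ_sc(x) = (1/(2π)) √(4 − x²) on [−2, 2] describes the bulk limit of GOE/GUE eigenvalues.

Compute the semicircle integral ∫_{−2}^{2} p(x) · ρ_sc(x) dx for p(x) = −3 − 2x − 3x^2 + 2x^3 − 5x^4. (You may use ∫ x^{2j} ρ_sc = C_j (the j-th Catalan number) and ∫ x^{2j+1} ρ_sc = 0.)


Write p(x) = Σ a_i x^i, split into monomials and integrate each against ρ_sc separately.
Using ∫ x^{2j} ρ_sc = C_j = (1/(j+1)) C(2j, j) (Catalan numbers) and ∫ x^{2j+1} ρ_sc = 0 (odd monomials vanish by symmetry):
  i = 0 (even): a_0 · C_{0} = -3 · 1 = -3
  i = 1 (odd): ∫ x^1 ρ_sc = 0 (vanishes)
  i = 2 (even): a_2 · C_{1} = -3 · 1 = -3
  i = 3 (odd): ∫ x^3 ρ_sc = 0 (vanishes)
  i = 4 (even): a_4 · C_{2} = -5 · 2 = -10

Summing the contributions: ∫_{−2}^{2} p(x) ρ_sc(x) dx = (-3) + (-3) + (-10) = -16.


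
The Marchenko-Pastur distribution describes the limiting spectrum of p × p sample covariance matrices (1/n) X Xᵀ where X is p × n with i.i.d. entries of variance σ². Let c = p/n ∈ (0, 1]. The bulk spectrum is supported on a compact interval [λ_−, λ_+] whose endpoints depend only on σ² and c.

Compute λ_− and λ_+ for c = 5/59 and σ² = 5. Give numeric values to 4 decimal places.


c = 5/59 = 0.084746; √c = 0.291111.
λ_− = σ² (1 − √c)² = 5 · (1 − 0.291111)² = 5 · (0.708889)² = 2.512616.
λ_+ = σ² (1 + √c)² = 5 · (1 + 0.291111)² = 5 · (1.291111)² = 8.334841.

Rounded to 4 decimal places: λ_− ≈ 2.5126, λ_+ ≈ 8.3348.


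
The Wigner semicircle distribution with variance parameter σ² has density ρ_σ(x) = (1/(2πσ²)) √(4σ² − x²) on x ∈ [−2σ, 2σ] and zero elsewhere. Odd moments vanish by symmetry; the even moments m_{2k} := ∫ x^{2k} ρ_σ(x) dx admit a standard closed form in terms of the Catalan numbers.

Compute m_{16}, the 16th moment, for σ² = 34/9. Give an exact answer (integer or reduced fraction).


By the scaled semicircle moment identity, m_{2k} = σ^{2k} · C_k with k = 8.
C_8 = (1/(k+1)) · C(2k, k) = (1/9) · C(16, 8) = (1/9) · 12870 = 1430.
σ^{2k} = (σ²)^k = (34/9)^8 = 1785793904896/43046721.

Therefore m_{16} = σ^{16} · C_8 = (1785793904896/43046721) · 1430 = 2553685284001280/43046721.


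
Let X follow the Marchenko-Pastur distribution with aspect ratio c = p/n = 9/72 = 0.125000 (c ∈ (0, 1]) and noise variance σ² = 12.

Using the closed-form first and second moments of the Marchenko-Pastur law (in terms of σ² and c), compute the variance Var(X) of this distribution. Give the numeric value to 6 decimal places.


Recall the MP moments m_1 = E[X] = σ² and m_2 = E[X²] = σ⁴ (1 + c).
m_1 = E[X] = σ² = 12, so m_1² = 144.
m_2 = E[X²] = σ⁴ (1 + c) = 144 · (1 + 0.125000) = 144 · 1.125000 = 162.000000.
(Note m_2 − m_1² simplifies to c · σ⁴ = 0.125000 · 144.)

Var(X) = m_2 − m_1² = 162.000000 − 144 = 18.000000.


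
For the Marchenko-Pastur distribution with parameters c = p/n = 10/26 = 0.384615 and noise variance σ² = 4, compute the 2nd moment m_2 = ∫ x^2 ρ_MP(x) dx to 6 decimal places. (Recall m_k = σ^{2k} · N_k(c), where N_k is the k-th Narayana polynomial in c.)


E[X²] = σ⁴ (1 + c) (second MP moment). With σ² = 4 (so σ⁴ = 16) and c = 10/26 = 0.384615: E[X²] = 16 · (1 + 0.384615) = 16 · 1.384615.

So E[X^2] = 22.153846.


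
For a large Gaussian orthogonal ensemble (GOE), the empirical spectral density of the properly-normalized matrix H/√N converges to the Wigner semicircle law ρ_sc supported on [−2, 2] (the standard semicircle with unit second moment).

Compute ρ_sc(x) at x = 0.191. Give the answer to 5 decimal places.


ρ_sc(x) = (1/(2π)) √(4 − x²). With x = 0.191:
  4 − x² = 4 − (0.191)² = 4 − 0.036481 = 3.963519.
  √(4 − x²) = 1.990859.
  1/(2π) = 0.159155.
  ρ_sc(0.191) = 0.159155 · 1.990859 = 0.316855.

Rounded to 5 decimal places: ρ_sc(0.191) ≈ 0.31686.


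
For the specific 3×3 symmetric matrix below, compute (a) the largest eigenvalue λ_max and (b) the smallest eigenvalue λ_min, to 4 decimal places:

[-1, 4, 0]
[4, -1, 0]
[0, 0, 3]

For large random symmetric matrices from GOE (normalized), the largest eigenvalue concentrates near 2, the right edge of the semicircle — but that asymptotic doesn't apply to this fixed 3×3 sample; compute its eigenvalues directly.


Since M is real symmetric, all three eigenvalues are real; they are the roots of det(λI − M) = λ³ − (tr M) λ² + s λ − det M, where s is the sum of the principal 2×2 minors.
tr M = -1 + (-1) + 3 = 1.
s = ((-1)·(-1) − 4²) + ((-1)·3 − 0²) + ((-1)·3 − 0²) = -15 + (-3) + (-3) = -21.
det M (expand along row 1) = (-1)·(-3) − 4·12 + 0·0 = -45.
Characteristic polynomial: λ³ − λ² − 21λ + 45 = 0.
Substitute λ = y + (tr M)/3 = y + 0.333333 to remove the quadratic term: y³ + p·y + q = 0 with p = s − (tr M)²/3 = -21.333333 and q = −2(tr M)³/27 + (tr M)·s/3 − det M = 37.925926.
Three real roots ⇒ use the trigonometric (Viète) form: r = 2√(−p/3) = 5.333333, φ = arccos(3q/(p·r)) = arccos(-1.000000) = 3.141593 rad.
y_k = r·cos(φ/3 − 2πk/3) for k = 0, 1, 2 gives y = 2.666667, 2.666667, -5.333333.
λ_k = y_k + 0.333333 gives λ = 3.0000, 3.0000, -5.0000 (check: the sum is 1.0000 = tr M).

Hence λ_max = 3.0000 and λ_min = -5.0000.


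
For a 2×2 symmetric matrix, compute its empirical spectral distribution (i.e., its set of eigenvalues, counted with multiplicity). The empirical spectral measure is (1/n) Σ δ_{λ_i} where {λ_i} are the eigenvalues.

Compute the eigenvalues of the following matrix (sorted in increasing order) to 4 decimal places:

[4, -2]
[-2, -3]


Since M is real symmetric, both eigenvalues are real; they are the roots of det(λI − M) = λ² − (tr M) λ + det M.
tr M = 4 + (-3) = 1.
det M = 4·(-3) − (-2)² = -12 − 4 = -16.
Characteristic polynomial: λ² − λ − 16 = 0.
Discriminant Δ = (tr M)² − 4·det M = 1 − (-64) = 65; √Δ = 8.062258.
λ = (tr M ± √Δ)/2 = (1 ± 8.062258)/2, giving (tr M − √Δ)/2 = -3.5311 and (tr M + √Δ)/2 = 4.5311.

Eigenvalues sorted in increasing order: [-3.5311, 4.5311].


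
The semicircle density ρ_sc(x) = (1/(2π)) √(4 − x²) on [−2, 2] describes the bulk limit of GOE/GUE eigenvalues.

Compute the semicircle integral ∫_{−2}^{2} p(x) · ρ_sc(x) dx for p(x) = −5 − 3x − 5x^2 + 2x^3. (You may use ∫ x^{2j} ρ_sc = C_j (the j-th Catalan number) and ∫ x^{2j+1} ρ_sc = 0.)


Write p(x) = Σ a_i x^i, split into monomials and integrate each against ρ_sc separately.
Using ∫ x^{2j} ρ_sc = C_j = (1/(j+1)) C(2j, j) (Catalan numbers) and ∫ x^{2j+1} ρ_sc = 0 (odd monomials vanish by symmetry):
  i = 0 (even): a_0 · C_{0} = -5 · 1 = -5
  i = 1 (odd): ∫ x^1 ρ_sc = 0 (vanishes)
  i = 2 (even): a_2 · C_{1} = -5 · 1 = -5
  i = 3 (odd): ∫ x^3 ρ_sc = 0 (vanishes)

Summing the contributions: ∫_{−2}^{2} p(x) ρ_sc(x) dx = (-5) + (-5) = -10.


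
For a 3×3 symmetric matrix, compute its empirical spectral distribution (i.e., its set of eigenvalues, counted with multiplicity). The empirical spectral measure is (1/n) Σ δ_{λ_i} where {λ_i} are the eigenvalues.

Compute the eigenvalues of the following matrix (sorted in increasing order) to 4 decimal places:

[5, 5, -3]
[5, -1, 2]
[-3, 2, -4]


Since M is real symmetric, all three eigenvalues are real; they are the roots of det(λI − M) = λ³ − (tr M) λ² + s λ − det M, where s is the sum of the principal 2×2 minors.
tr M = 5 + (-1) + (-4) = 0.
s = (5·(-1) − 5²) + (5·(-4) − (-3)²) + ((-1)·(-4) − 2²) = -30 + (-29) + 0 = -59.
det M (expand along row 1) = 5·0 − 5·(-14) + (-3)·7 = 49.
Characteristic polynomial: λ³ − 59λ − 49 = 0.
Substitute λ = y + (tr M)/3 = y + 0.000000 to remove the quadratic term: y³ + p·y + q = 0 with p = s − (tr M)²/3 = -59.000000 and q = −2(tr M)³/27 + (tr M)·s/3 − det M = -49.000000.
Three real roots ⇒ use the trigonometric (Viète) form: r = 2√(−p/3) = 8.869423, φ = arccos(3q/(p·r)) = arccos(0.280912) = 1.286052 rad.
y_k = r·cos(φ/3 − 2πk/3) for k = 0, 1, 2 gives y = 8.066860, -0.840575, -7.226285.
λ_k = y_k + 0.000000 gives λ = 8.0669, -0.8406, -7.2263 (check: the sum is 0.0000 = tr M).

Eigenvalues sorted in increasing order: [-7.2263, -0.8406, 8.0669].


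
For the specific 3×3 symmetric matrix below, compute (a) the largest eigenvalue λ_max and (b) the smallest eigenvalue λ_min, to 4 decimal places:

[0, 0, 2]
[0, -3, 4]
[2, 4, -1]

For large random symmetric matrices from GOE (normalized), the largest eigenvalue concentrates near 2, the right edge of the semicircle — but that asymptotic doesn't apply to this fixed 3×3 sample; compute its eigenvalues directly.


Since M is real symmetric, all three eigenvalues are real; they are the roots of det(λI − M) = λ³ − (tr M) λ² + s λ − det M, where s is the sum of the principal 2×2 minors.
tr M = 0 + (-3) + (-1) = -4.
s = (0·(-3) − 0²) + (0·(-1) − 2²) + ((-3)·(-1) − 4²) = 0 + (-4) + (-13) = -17.
det M (expand along row 1) = 0·(-13) − 0·(-8) + 2·6 = 12.
Characteristic polynomial: λ³ + 4λ² − 17λ − 12 = 0.
Substitute λ = y + (tr M)/3 = y − 1.333333 to remove the quadratic term: y³ + p·y + q = 0 with p = s − (tr M)²/3 = -22.333333 and q = −2(tr M)³/27 + (tr M)·s/3 − det M = 15.407407.
Three real roots ⇒ use the trigonometric (Viète) form: r = 2√(−p/3) = 5.456902, φ = arccos(3q/(p·r)) = arccos(-0.379272) = 1.959806 rad.
y_k = r·cos(φ/3 − 2πk/3) for k = 0, 1, 2 gives y = 4.333333, 0.705615, -5.038948.
λ_k = y_k − 1.333333 gives λ = 3.0000, -0.6277, -6.3723 (check: the sum is -4.0000 = tr M).

Hence λ_max = 3.0000 and λ_min = -6.3723.


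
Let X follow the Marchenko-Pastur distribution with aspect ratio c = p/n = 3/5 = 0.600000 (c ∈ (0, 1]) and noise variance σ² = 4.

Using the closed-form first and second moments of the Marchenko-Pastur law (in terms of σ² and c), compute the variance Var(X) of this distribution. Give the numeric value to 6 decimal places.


Recall the MP moments m_1 = E[X] = σ² and m_2 = E[X²] = σ⁴ (1 + c).
m_1 = E[X] = σ² = 4, so m_1² = 16.
m_2 = E[X²] = σ⁴ (1 + c) = 16 · (1 + 0.600000) = 16 · 1.600000 = 25.600000.
(Note m_2 − m_1² simplifies to c · σ⁴ = 0.600000 · 16.)

Var(X) = m_2 − m_1² = 25.600000 − 16 = 9.600000.


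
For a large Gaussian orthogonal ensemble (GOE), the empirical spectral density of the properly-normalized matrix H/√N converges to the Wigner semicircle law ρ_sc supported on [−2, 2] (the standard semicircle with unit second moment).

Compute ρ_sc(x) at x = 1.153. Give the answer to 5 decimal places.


ρ_sc(x) = (1/(2π)) √(4 − x²). With x = 1.153:
  4 − x² = 4 − (1.153)² = 4 − 1.329409 = 2.670591.
  √(4 − x²) = 1.634194.
  1/(2π) = 0.159155.
  ρ_sc(1.153) = 0.159155 · 1.634194 = 0.260090.

Rounded to 5 decimal places: ρ_sc(1.153) ≈ 0.26009.


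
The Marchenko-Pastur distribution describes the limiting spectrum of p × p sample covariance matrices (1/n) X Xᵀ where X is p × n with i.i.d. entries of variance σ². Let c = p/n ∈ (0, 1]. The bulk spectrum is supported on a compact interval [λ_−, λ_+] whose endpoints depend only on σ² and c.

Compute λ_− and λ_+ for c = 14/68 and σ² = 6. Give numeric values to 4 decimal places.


c = 14/68 = 0.205882; √c = 0.453743.
λ_− = σ² (1 − √c)² = 6 · (1 − 0.453743)² = 6 · (0.546257)² = 1.790383.
λ_+ = σ² (1 + √c)² = 6 · (1 + 0.453743)² = 6 · (1.453743)² = 12.680205.

Rounded to 4 decimal places: λ_− ≈ 1.7904, λ_+ ≈ 12.6802.


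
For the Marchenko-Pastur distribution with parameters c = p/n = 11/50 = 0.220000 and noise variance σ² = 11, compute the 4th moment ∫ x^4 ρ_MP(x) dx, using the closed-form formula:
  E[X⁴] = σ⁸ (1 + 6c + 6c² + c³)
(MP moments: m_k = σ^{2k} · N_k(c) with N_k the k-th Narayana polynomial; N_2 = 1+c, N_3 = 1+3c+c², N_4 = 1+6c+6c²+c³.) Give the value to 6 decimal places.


E[X⁴] = σ⁸ (1 + 6c + 6c² + c³) (fourth MP moment). With σ² = 11 (so σ⁸ = 14641) and c = 11/50 = 0.220000: E[X⁴] = 14641 · (1 + 6·0.220000 + 6·(0.220000)² + (0.220000)³) = 14641 · 2.621048.

So E[X^4] = 38374.763768.


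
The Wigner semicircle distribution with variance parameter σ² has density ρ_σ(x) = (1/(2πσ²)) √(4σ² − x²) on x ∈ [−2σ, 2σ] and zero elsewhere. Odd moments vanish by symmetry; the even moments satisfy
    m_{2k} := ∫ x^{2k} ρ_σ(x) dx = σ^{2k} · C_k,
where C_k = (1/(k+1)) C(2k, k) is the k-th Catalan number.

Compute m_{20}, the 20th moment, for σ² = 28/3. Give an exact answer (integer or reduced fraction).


By the scaled semicircle moment identity, m_{2k} = σ^{2k} · C_k with k = 10.
C_10 = (1/(k+1)) · C(2k, k) = (1/11) · C(20, 10) = (1/11) · 184756 = 16796.
σ^{2k} = (σ²)^k = (28/3)^10 = 296196766695424/59049.

Therefore m_{20} = σ^{20} · C_10 = (296196766695424/59049) · 16796 = 4974920893416341504/59049.


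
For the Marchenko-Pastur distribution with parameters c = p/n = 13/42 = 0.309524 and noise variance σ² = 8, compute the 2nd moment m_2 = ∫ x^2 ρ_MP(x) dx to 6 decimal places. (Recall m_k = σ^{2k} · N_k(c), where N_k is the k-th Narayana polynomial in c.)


E[X²] = σ⁴ (1 + c) (second MP moment). With σ² = 8 (so σ⁴ = 64) and c = 13/42 = 0.309524: E[X²] = 64 · (1 + 0.309524) = 64 · 1.309524.

So E[X^2] = 83.809524.


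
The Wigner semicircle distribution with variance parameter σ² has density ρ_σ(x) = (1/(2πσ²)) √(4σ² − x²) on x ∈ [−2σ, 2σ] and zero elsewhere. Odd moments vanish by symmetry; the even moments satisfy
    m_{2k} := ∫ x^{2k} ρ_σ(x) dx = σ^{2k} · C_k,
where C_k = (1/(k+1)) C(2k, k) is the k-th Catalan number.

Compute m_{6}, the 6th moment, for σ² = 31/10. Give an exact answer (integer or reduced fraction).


By the scaled semicircle moment identity, m_{2k} = σ^{2k} · C_k with k = 3.
C_3 = (1/(k+1)) · C(2k, k) = (1/4) · C(6, 3) = (1/4) · 20 = 5.
σ^{2k} = (σ²)^k = (31/10)^3 = 29791/1000.

Therefore m_{6} = σ^{6} · C_3 = (29791/1000) · 5 = 29791/200.


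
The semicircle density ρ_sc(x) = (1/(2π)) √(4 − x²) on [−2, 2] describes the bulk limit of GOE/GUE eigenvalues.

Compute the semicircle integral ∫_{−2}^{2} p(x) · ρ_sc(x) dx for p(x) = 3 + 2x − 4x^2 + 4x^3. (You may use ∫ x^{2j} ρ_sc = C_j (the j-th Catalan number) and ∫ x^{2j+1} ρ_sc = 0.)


Write p(x) = Σ a_i x^i, split into monomials and integrate each against ρ_sc separately.
Using ∫ x^{2j} ρ_sc = C_j = (1/(j+1)) C(2j, j) (Catalan numbers) and ∫ x^{2j+1} ρ_sc = 0 (odd monomials vanish by symmetry):
  i = 0 (even): a_0 · C_{0} = 3 · 1 = 3
  i = 1 (odd): ∫ x^1 ρ_sc = 0 (vanishes)
  i = 2 (even): a_2 · C_{1} = -4 · 1 = -4
  i = 3 (odd): ∫ x^3 ρ_sc = 0 (vanishes)

Summing the contributions: ∫_{−2}^{2} p(x) ρ_sc(x) dx = 3 + (-4) = -1.


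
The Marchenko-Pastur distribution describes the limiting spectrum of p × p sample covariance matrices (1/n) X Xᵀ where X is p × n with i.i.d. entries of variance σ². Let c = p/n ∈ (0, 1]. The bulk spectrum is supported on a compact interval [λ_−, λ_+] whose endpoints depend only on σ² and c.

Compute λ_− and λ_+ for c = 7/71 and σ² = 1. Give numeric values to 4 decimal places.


c = 7/71 = 0.098592; √c = 0.313993.
λ_− = σ² (1 − √c)² = 1 · (1 − 0.313993)² = 1 · (0.686007)² = 0.470606.
λ_+ = σ² (1 + √c)² = 1 · (1 + 0.313993)² = 1 · (1.313993)² = 1.726577.

Rounded to 4 decimal places: λ_− ≈ 0.4706, λ_+ ≈ 1.7266.


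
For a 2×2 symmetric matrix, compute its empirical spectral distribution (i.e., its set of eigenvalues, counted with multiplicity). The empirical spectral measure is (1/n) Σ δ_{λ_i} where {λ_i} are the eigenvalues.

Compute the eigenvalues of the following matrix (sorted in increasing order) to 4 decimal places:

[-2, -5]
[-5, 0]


Since M is real symmetric, both eigenvalues are real; they are the roots of det(λI − M) = λ² − (tr M) λ + det M.
tr M = -2 + 0 = -2.
det M = (-2)·0 − (-5)² = 0 − 25 = -25.
Characteristic polynomial: λ² + 2λ − 25 = 0.
Discriminant Δ = (tr M)² − 4·det M = 4 − (-100) = 104; √Δ = 10.198039.
λ = (tr M ± √Δ)/2 = (-2 ± 10.198039)/2, giving (tr M − √Δ)/2 = -6.0990 and (tr M + √Δ)/2 = 4.0990.

Eigenvalues sorted in increasing order: [-6.0990, 4.0990].


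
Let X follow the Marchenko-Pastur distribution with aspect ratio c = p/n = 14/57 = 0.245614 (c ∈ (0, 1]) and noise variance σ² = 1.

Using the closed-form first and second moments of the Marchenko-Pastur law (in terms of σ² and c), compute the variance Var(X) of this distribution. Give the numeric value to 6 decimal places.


Recall the MP moments m_1 = E[X] = σ² and m_2 = E[X²] = σ⁴ (1 + c).
m_1 = E[X] = σ² = 1, so m_1² = 1.
m_2 = E[X²] = σ⁴ (1 + c) = 1 · (1 + 0.245614) = 1 · 1.245614 = 1.245614.
(Note m_2 − m_1² simplifies to c · σ⁴ = 0.245614 · 1.)

Var(X) = m_2 − m_1² = 1.245614 − 1 = 0.245614.


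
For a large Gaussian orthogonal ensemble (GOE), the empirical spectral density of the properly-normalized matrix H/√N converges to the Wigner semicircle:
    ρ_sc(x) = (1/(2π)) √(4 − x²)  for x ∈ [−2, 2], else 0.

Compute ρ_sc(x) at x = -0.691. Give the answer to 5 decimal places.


ρ_sc(x) = (1/(2π)) √(4 − x²). With x = -0.691:
  4 − x² = 4 − (-0.691)² = 4 − 0.477481 = 3.522519.
  √(4 − x²) = 1.876837.
  1/(2π) = 0.159155.
  ρ_sc(-0.691) = 0.159155 · 1.876837 = 0.298708.

Rounded to 5 decimal places: ρ_sc(-0.691) ≈ 0.29871.


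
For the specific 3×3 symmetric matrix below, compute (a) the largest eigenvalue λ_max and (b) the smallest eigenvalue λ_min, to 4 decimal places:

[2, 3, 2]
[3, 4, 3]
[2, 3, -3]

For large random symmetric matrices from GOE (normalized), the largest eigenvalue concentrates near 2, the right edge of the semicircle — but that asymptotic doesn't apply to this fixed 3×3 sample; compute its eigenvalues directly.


Since M is real symmetric, all three eigenvalues are real; they are the roots of det(λI − M) = λ³ − (tr M) λ² + s λ − det M, where s is the sum of the principal 2×2 minors.
tr M = 2 + 4 + (-3) = 3.
s = (2·4 − 3²) + (2·(-3) − 2²) + (4·(-3) − 3²) = -1 + (-10) + (-21) = -32.
det M (expand along row 1) = 2·(-21) − 3·(-15) + 2·1 = 5.
Characteristic polynomial: λ³ − 3λ² − 32λ − 5 = 0.
Substitute λ = y + (tr M)/3 = y + 1.000000 to remove the quadratic term: y³ + p·y + q = 0 with p = s − (tr M)²/3 = -35.000000 and q = −2(tr M)³/27 + (tr M)·s/3 − det M = -39.000000.
Three real roots ⇒ use the trigonometric (Viète) form: r = 2√(−p/3) = 6.831301, φ = arccos(3q/(p·r)) = arccos(0.489344) = 1.059459 rad.
y_k = r·cos(φ/3 − 2πk/3) for k = 0, 1, 2 gives y = 6.409720, -1.158737, -5.250983.
λ_k = y_k + 1.000000 gives λ = 7.4097, -0.1587, -4.2510 (check: the sum is 3.0000 = tr M).

Hence λ_max = 7.4097 and λ_min = -4.2510.


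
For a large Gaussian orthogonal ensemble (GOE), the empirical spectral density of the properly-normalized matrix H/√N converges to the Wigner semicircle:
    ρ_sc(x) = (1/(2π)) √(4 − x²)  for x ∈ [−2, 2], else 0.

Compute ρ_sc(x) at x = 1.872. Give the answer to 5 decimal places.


ρ_sc(x) = (1/(2π)) √(4 − x²). With x = 1.872:
  4 − x² = 4 − (1.872)² = 4 − 3.504384 = 0.495616.
  √(4 − x²) = 0.704000.
  1/(2π) = 0.159155.
  ρ_sc(1.872) = 0.159155 · 0.704000 = 0.112045.

Rounded to 5 decimal places: ρ_sc(1.872) ≈ 0.11205.


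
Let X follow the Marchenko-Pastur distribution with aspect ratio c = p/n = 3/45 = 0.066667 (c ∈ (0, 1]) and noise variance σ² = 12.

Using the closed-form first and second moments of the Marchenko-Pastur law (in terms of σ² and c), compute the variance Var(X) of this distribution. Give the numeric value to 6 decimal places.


Recall the MP moments m_1 = E[X] = σ² and m_2 = E[X²] = σ⁴ (1 + c).
m_1 = E[X] = σ² = 12, so m_1² = 144.
m_2 = E[X²] = σ⁴ (1 + c) = 144 · (1 + 0.066667) = 144 · 1.066667 = 153.600000.
(Note m_2 − m_1² simplifies to c · σ⁴ = 0.066667 · 144.)

Var(X) = m_2 − m_1² = 153.600000 − 144 = 9.600000.


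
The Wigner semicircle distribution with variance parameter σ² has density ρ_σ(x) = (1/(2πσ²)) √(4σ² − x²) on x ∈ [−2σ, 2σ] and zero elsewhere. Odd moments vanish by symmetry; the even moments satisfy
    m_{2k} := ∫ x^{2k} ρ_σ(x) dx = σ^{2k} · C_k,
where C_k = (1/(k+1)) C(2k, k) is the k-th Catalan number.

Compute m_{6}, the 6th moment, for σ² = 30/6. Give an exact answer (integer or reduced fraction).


By the scaled semicircle moment identity, m_{2k} = σ^{2k} · C_k with k = 3.
C_3 = (1/(k+1)) · C(2k, k) = (1/4) · C(6, 3) = (1/4) · 20 = 5.
σ^{2k} = (σ²)^k = (30/6)^3 = 125.

Therefore m_{6} = σ^{6} · C_3 = 125 · 5 = 625.


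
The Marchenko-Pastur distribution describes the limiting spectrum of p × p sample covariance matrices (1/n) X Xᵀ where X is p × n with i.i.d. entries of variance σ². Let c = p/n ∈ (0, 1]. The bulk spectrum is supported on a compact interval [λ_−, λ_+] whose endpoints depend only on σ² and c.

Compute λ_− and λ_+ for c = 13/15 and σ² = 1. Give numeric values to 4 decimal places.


c = 13/15 = 0.866667; √c = 0.930949.
λ_− = σ² (1 − √c)² = 1 · (1 − 0.930949)² = 1 · (0.069051)² = 0.004768.
λ_+ = σ² (1 + √c)² = 1 · (1 + 0.930949)² = 1 · (1.930949)² = 3.728565.

Rounded to 4 decimal places: λ_− ≈ 0.0048, λ_+ ≈ 3.7286.


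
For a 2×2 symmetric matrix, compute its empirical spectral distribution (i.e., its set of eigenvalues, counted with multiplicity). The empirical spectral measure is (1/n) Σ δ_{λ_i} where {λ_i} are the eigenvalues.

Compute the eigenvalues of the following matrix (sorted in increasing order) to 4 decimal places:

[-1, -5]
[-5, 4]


Since M is real symmetric, both eigenvalues are real; they are the roots of det(λI − M) = λ² − (tr M) λ + det M.
tr M = -1 + 4 = 3.
det M = (-1)·4 − (-5)² = -4 − 25 = -29.
Characteristic polynomial: λ² − 3λ − 29 = 0.
Discriminant Δ = (tr M)² − 4·det M = 9 − (-116) = 125; √Δ = 11.180340.
λ = (tr M ± √Δ)/2 = (3 ± 11.180340)/2, giving (tr M − √Δ)/2 = -4.0902 and (tr M + √Δ)/2 = 7.0902.

Eigenvalues sorted in increasing order: [-4.0902, 7.0902].


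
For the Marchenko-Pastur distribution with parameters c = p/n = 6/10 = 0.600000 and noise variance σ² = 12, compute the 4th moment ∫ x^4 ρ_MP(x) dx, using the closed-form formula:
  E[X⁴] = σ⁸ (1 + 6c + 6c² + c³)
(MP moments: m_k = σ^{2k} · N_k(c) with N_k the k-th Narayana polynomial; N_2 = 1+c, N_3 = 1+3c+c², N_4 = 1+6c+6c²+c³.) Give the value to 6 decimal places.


E[X⁴] = σ⁸ (1 + 6c + 6c² + c³) (fourth MP moment). With σ² = 12 (so σ⁸ = 20736) and c = 6/10 = 0.600000: E[X⁴] = 20736 · (1 + 6·0.600000 + 6·(0.600000)² + (0.600000)³) = 20736 · 6.976000.

So E[X^4] = 144654.336000.


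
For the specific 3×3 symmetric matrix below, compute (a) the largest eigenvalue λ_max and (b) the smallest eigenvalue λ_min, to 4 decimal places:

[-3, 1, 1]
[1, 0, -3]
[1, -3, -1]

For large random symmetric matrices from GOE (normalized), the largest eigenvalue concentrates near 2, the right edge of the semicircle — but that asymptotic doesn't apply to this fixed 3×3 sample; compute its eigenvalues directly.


Since M is real symmetric, all three eigenvalues are real; they are the roots of det(λI − M) = λ³ − (tr M) λ² + s λ − det M, where s is the sum of the principal 2×2 minors.
tr M = -3 + 0 + (-1) = -4.
s = ((-3)·0 − 1²) + ((-3)·(-1) − 1²) + (0·(-1) − (-3)²) = -1 + 2 + (-9) = -8.
det M (expand along row 1) = (-3)·(-9) − 1·2 + 1·(-3) = 22.
Characteristic polynomial: λ³ + 4λ² − 8λ − 22 = 0.
Substitute λ = y + (tr M)/3 = y − 1.333333 to remove the quadratic term: y³ + p·y + q = 0 with p = s − (tr M)²/3 = -13.333333 and q = −2(tr M)³/27 + (tr M)·s/3 − det M = -6.592593.
Three real roots ⇒ use the trigonometric (Viète) form: r = 2√(−p/3) = 4.216370, φ = arccos(3q/(p·r)) = arccos(0.351803) = 1.211299 rad.
y_k = r·cos(φ/3 − 2πk/3) for k = 0, 1, 2 gives y = 3.877322, -0.504049, -3.373273.
λ_k = y_k − 1.333333 gives λ = 2.5440, -1.8374, -4.7066 (check: the sum is -4.0000 = tr M).

Hence λ_max = 2.5440 and λ_min = -4.7066.


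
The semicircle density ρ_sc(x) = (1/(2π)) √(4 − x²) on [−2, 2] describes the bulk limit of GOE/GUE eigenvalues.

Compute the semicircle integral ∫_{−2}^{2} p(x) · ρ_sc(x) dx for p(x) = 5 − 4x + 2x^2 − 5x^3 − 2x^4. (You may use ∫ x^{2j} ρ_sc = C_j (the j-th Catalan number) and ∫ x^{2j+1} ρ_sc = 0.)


Write p(x) = Σ a_i x^i, split into monomials and integrate each against ρ_sc separately.
Using ∫ x^{2j} ρ_sc = C_j = (1/(j+1)) C(2j, j) (Catalan numbers) and ∫ x^{2j+1} ρ_sc = 0 (odd monomials vanish by symmetry):
  i = 0 (even): a_0 · C_{0} = 5 · 1 = 5
  i = 1 (odd): ∫ x^1 ρ_sc = 0 (vanishes)
  i = 2 (even): a_2 · C_{1} = 2 · 1 = 2
  i = 3 (odd): ∫ x^3 ρ_sc = 0 (vanishes)
  i = 4 (even): a_4 · C_{2} = -2 · 2 = -4

Summing the contributions: ∫_{−2}^{2} p(x) ρ_sc(x) dx = 5 + 2 + (-4) = 3.


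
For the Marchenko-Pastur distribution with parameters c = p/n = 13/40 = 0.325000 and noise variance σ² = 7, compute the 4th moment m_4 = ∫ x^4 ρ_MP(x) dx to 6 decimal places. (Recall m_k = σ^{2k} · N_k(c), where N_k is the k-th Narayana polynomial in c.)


E[X⁴] = σ⁸ (1 + 6c + 6c² + c³) (fourth MP moment). With σ² = 7 (so σ⁸ = 2401) and c = 13/40 = 0.325000: E[X⁴] = 2401 · (1 + 6·0.325000 + 6·(0.325000)² + (0.325000)³) = 2401 · 3.618078.

So E[X^4] = 8687.005578.


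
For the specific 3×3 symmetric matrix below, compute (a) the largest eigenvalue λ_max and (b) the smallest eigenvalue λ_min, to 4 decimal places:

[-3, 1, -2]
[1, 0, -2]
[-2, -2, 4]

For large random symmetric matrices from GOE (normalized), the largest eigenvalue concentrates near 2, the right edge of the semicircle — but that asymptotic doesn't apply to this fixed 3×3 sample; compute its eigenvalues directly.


Since M is real symmetric, all three eigenvalues are real; they are the roots of det(λI − M) = λ³ − (tr M) λ² + s λ − det M, where s is the sum of the principal 2×2 minors.
tr M = -3 + 0 + 4 = 1.
s = ((-3)·0 − 1²) + ((-3)·4 − (-2)²) + (0·4 − (-2)²) = -1 + (-16) + (-4) = -21.
det M (expand along row 1) = (-3)·(-4) − 1·0 + (-2)·(-2) = 16.
Characteristic polynomial: λ³ − λ² − 21λ − 16 = 0.
Substitute λ = y + (tr M)/3 = y + 0.333333 to remove the quadratic term: y³ + p·y + q = 0 with p = s − (tr M)²/3 = -21.333333 and q = −2(tr M)³/27 + (tr M)·s/3 − det M = -23.074074.
Three real roots ⇒ use the trigonometric (Viète) form: r = 2√(−p/3) = 5.333333, φ = arccos(3q/(p·r)) = arccos(0.608398) = 0.916755 rad.
y_k = r·cos(φ/3 − 2πk/3) for k = 0, 1, 2 gives y = 5.086246, -1.153551, -3.932695.
λ_k = y_k + 0.333333 gives λ = 5.4196, -0.8202, -3.5994 (check: the sum is 1.0000 = tr M).

Hence λ_max = 5.4196 and λ_min = -3.5994.


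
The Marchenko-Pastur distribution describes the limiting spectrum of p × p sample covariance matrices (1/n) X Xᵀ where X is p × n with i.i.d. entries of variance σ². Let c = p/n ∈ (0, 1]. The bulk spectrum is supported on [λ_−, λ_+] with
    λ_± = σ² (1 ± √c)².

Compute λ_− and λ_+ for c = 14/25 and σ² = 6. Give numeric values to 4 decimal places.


c = 14/25 = 0.560000; √c = 0.748331.
λ_− = σ² (1 − √c)² = 6 · (1 − 0.748331)² = 6 · (0.251669)² = 0.380022.
λ_+ = σ² (1 + √c)² = 6 · (1 + 0.748331)² = 6 · (1.748331)² = 18.339978.

Rounded to 4 decimal places: λ_− ≈ 0.3800, λ_+ ≈ 18.3400.


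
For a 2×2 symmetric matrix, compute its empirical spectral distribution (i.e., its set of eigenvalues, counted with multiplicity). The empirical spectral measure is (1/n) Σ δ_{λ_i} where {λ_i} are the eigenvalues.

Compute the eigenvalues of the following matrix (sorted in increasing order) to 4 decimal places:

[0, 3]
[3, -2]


Since M is real symmetric, both eigenvalues are real; they are the roots of det(λI − M) = λ² − (tr M) λ + det M.
tr M = 0 + (-2) = -2.
det M = 0·(-2) − 3² = 0 − 9 = -9.
Characteristic polynomial: λ² + 2λ − 9 = 0.
Discriminant Δ = (tr M)² − 4·det M = 4 − (-36) = 40; √Δ = 6.324555.
λ = (tr M ± √Δ)/2 = (-2 ± 6.324555)/2, giving (tr M − √Δ)/2 = -4.1623 and (tr M + √Δ)/2 = 2.1623.

Eigenvalues sorted in increasing order: [-4.1623, 2.1623].


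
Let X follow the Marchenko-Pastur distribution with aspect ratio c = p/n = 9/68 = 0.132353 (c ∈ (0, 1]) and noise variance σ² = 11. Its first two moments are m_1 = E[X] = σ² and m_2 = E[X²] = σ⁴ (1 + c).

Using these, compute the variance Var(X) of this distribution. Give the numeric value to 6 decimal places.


m_1 = E[X] = σ² = 11, so m_1² = 121.
m_2 = E[X²] = σ⁴ (1 + c) = 121 · (1 + 0.132353) = 121 · 1.132353 = 137.014706.
(Note m_2 − m_1² simplifies to c · σ⁴ = 0.132353 · 121.)

Var(X) = m_2 − m_1² = 137.014706 − 121 = 16.014706.


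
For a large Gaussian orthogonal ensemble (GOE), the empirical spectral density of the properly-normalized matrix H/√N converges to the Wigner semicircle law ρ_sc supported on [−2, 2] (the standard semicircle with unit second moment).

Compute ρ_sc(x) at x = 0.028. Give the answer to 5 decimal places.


ρ_sc(x) = (1/(2π)) √(4 − x²). With x = 0.028:
  4 − x² = 4 − (0.028)² = 4 − 0.000784 = 3.999216.
  √(4 − x²) = 1.999804.
  1/(2π) = 0.159155.
  ρ_sc(0.028) = 0.159155 · 1.999804 = 0.318279.

Rounded to 5 decimal places: ρ_sc(0.028) ≈ 0.31828.


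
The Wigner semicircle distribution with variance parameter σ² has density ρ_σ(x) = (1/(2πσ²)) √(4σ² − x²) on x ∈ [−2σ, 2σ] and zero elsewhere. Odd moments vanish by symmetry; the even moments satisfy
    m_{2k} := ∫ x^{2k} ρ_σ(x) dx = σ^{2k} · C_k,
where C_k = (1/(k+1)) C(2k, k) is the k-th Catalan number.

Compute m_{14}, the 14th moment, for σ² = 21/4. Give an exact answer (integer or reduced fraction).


By the scaled semicircle moment identity, m_{2k} = σ^{2k} · C_k with k = 7.
C_7 = (1/(k+1)) · C(2k, k) = (1/8) · C(14, 7) = (1/8) · 3432 = 429.
σ^{2k} = (σ²)^k = (21/4)^7 = 1801088541/16384.

Therefore m_{14} = σ^{14} · C_7 = (1801088541/16384) · 429 = 772666984089/16384.


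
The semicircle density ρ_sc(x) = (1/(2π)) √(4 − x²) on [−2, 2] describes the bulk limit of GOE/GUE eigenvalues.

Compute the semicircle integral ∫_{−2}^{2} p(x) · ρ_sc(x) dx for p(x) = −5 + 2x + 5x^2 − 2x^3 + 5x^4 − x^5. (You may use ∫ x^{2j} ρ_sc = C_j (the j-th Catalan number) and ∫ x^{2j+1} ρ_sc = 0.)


Write p(x) = Σ a_i x^i, split into monomials and integrate each against ρ_sc separately.
Using ∫ x^{2j} ρ_sc = C_j = (1/(j+1)) C(2j, j) (Catalan numbers) and ∫ x^{2j+1} ρ_sc = 0 (odd monomials vanish by symmetry):
  i = 0 (even): a_0 · C_{0} = -5 · 1 = -5
  i = 1 (odd): ∫ x^1 ρ_sc = 0 (vanishes)
  i = 2 (even): a_2 · C_{1} = 5 · 1 = 5
  i = 3 (odd): ∫ x^3 ρ_sc = 0 (vanishes)
  i = 4 (even): a_4 · C_{2} = 5 · 2 = 10
  i = 5 (odd): ∫ x^5 ρ_sc = 0 (vanishes)

Summing the contributions: ∫_{−2}^{2} p(x) ρ_sc(x) dx = (-5) + 5 + 10 = 10.


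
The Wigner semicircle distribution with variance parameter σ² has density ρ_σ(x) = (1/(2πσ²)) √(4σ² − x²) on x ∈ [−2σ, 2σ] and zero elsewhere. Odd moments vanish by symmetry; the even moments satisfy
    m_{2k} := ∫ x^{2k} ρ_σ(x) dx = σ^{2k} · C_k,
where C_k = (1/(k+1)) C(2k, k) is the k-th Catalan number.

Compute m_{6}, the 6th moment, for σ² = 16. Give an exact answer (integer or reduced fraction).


By the scaled semicircle moment identity, m_{2k} = σ^{2k} · C_k with k = 3.
C_3 = (1/(k+1)) · C(2k, k) = (1/4) · C(6, 3) = (1/4) · 20 = 5.
σ^{2k} = (σ²)^k = (16)^3 = 4096.

Therefore m_{6} = σ^{6} · C_3 = 4096 · 5 = 20480.


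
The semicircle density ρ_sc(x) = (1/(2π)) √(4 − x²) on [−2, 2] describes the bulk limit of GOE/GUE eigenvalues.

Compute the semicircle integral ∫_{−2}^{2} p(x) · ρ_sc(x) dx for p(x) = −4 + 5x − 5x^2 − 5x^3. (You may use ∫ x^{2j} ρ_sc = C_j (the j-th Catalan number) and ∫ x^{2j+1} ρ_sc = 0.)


Write p(x) = Σ a_i x^i, split into monomials and integrate each against ρ_sc separately.
Using ∫ x^{2j} ρ_sc = C_j = (1/(j+1)) C(2j, j) (Catalan numbers) and ∫ x^{2j+1} ρ_sc = 0 (odd monomials vanish by symmetry):
  i = 0 (even): a_0 · C_{0} = -4 · 1 = -4
  i = 1 (odd): ∫ x^1 ρ_sc = 0 (vanishes)
  i = 2 (even): a_2 · C_{1} = -5 · 1 = -5
  i = 3 (odd): ∫ x^3 ρ_sc = 0 (vanishes)

Summing the contributions: ∫_{−2}^{2} p(x) ρ_sc(x) dx = (-4) + (-5) = -9.


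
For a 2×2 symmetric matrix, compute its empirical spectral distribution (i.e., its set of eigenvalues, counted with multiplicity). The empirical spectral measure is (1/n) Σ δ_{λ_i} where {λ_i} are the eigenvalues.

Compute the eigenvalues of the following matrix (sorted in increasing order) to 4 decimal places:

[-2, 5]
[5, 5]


Since M is real symmetric, both eigenvalues are real; they are the roots of det(λI − M) = λ² − (tr M) λ + det M.
tr M = -2 + 5 = 3.
det M = (-2)·5 − 5² = -10 − 25 = -35.
Characteristic polynomial: λ² − 3λ − 35 = 0.
Discriminant Δ = (tr M)² − 4·det M = 9 − (-140) = 149; √Δ = 12.206556.
λ = (tr M ± √Δ)/2 = (3 ± 12.206556)/2, giving (tr M − √Δ)/2 = -4.6033 and (tr M + √Δ)/2 = 7.6033.

Eigenvalues sorted in increasing order: [-4.6033, 7.6033].


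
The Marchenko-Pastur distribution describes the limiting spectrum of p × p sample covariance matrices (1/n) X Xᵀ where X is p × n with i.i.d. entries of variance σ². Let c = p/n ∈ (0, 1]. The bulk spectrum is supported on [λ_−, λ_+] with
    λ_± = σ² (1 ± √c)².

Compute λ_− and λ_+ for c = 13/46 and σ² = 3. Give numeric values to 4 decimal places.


c = 13/46 = 0.282609; √c = 0.531610.
λ_− = σ² (1 − √c)² = 3 · (1 − 0.531610)² = 3 · (0.468390)² = 0.658169.
λ_+ = σ² (1 + √c)² = 3 · (1 + 0.531610)² = 3 · (1.531610)² = 7.037483.

Rounded to 4 decimal places: λ_− ≈ 0.6582, λ_+ ≈ 7.0375.


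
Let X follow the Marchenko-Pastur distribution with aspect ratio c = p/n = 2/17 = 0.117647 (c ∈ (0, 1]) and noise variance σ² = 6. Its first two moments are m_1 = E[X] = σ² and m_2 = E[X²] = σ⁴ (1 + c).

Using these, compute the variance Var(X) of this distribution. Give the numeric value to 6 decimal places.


m_1 = E[X] = σ² = 6, so m_1² = 36.
m_2 = E[X²] = σ⁴ (1 + c) = 36 · (1 + 0.117647) = 36 · 1.117647 = 40.235294.
(Note m_2 − m_1² simplifies to c · σ⁴ = 0.117647 · 36.)

Var(X) = m_2 − m_1² = 40.235294 − 36 = 4.235294.


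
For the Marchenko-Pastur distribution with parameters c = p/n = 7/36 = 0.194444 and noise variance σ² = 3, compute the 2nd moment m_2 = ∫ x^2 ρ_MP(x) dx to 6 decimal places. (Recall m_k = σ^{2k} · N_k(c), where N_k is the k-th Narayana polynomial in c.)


E[X²] = σ⁴ (1 + c) (second MP moment). With σ² = 3 (so σ⁴ = 9) and c = 7/36 = 0.194444: E[X²] = 9 · (1 + 0.194444) = 9 · 1.194444.

So E[X^2] = 10.750000.


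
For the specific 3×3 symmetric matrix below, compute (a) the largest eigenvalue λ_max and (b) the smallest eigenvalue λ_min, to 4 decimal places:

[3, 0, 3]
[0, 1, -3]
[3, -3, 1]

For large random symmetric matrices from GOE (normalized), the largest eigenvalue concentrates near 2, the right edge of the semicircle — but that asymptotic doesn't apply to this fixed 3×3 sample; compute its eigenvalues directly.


Since M is real symmetric, all three eigenvalues are real; they are the roots of det(λI − M) = λ³ − (tr M) λ² + s λ − det M, where s is the sum of the principal 2×2 minors.
tr M = 3 + 1 + 1 = 5.
s = (3·1 − 0²) + (3·1 − 3²) + (1·1 − (-3)²) = 3 + (-6) + (-8) = -11.
det M (expand along row 1) = 3·(-8) − 0·9 + 3·(-3) = -33.
Characteristic polynomial: λ³ − 5λ² − 11λ + 33 = 0.
Substitute λ = y + (tr M)/3 = y + 1.666667 to remove the quadratic term: y³ + p·y + q = 0 with p = s − (tr M)²/3 = -19.333333 and q = −2(tr M)³/27 + (tr M)·s/3 − det M = 5.407407.
Three real roots ⇒ use the trigonometric (Viète) form: r = 2√(−p/3) = 5.077182, φ = arccos(3q/(p·r)) = arccos(-0.165265) = 1.736823 rad.
y_k = r·cos(φ/3 − 2πk/3) for k = 0, 1, 2 gives y = 4.249817, 0.280839, -4.530657.
λ_k = y_k + 1.666667 gives λ = 5.9165, 1.9475, -2.8640 (check: the sum is 5.0000 = tr M).

Hence λ_max = 5.9165 and λ_min = -2.8640.


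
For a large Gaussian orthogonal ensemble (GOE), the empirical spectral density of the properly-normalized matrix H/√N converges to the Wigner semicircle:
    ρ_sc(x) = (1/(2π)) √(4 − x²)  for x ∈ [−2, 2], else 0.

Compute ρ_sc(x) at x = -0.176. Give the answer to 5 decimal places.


ρ_sc(x) = (1/(2π)) √(4 − x²). With x = -0.176:
  4 − x² = 4 − (-0.176)² = 4 − 0.030976 = 3.969024.
  √(4 − x²) = 1.992241.
  1/(2π) = 0.159155.
  ρ_sc(-0.176) = 0.159155 · 1.992241 = 0.317075.

Rounded to 5 decimal places: ρ_sc(-0.176) ≈ 0.31707.


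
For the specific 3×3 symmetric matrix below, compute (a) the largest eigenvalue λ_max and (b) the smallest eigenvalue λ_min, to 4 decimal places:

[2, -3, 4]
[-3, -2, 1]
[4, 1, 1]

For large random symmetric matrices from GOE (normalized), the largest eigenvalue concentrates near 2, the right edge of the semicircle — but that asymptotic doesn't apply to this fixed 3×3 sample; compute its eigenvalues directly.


Since M is real symmetric, all three eigenvalues are real; they are the roots of det(λI − M) = λ³ − (tr M) λ² + s λ − det M, where s is the sum of the principal 2×2 minors.
tr M = 2 + (-2) + 1 = 1.
s = (2·(-2) − (-3)²) + (2·1 − 4²) + ((-2)·1 − 1²) = -13 + (-14) + (-3) = -30.
det M (expand along row 1) = 2·(-3) − (-3)·(-7) + 4·5 = -7.
Characteristic polynomial: λ³ − λ² − 30λ + 7 = 0.
Substitute λ = y + (tr M)/3 = y + 0.333333 to remove the quadratic term: y³ + p·y + q = 0 with p = s − (tr M)²/3 = -30.333333 and q = −2(tr M)³/27 + (tr M)·s/3 − det M = -3.074074.
Three real roots ⇒ use the trigonometric (Viète) form: r = 2√(−p/3) = 6.359595, φ = arccos(3q/(p·r)) = arccos(0.047806) = 1.522972 rad.
y_k = r·cos(φ/3 − 2πk/3) for k = 0, 1, 2 gives y = 5.557559, -0.101377, -5.456182.
λ_k = y_k + 0.333333 gives λ = 5.8909, 0.2320, -5.1228 (check: the sum is 1.0000 = tr M).

Hence λ_max = 5.8909 and λ_min = -5.1228.


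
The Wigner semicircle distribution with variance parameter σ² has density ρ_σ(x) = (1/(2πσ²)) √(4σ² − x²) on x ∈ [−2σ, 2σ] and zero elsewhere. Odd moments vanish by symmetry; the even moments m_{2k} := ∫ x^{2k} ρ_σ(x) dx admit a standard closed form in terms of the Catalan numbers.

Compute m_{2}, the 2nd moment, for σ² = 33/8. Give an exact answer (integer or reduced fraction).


By the scaled semicircle moment identity, m_{2k} = σ^{2k} · C_k with k = 1.
C_1 = (1/(k+1)) · C(2k, k) = (1/2) · C(2, 1) = (1/2) · 2 = 1.
σ^{2k} = (σ²)^k = (33/8)^1 = 33/8.

Therefore m_{2} = σ^{2} · C_1 = (33/8) · 1 = 33/8.


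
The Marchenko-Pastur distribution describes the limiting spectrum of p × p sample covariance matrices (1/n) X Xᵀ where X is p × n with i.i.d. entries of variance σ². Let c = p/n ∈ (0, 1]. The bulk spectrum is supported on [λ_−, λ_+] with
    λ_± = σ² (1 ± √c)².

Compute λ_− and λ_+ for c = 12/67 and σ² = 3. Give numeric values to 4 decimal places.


c = 12/67 = 0.179104; √c = 0.423207.
λ_− = σ² (1 − √c)² = 3 · (1 − 0.423207)² = 3 · (0.576793)² = 0.998069.
λ_+ = σ² (1 + √c)² = 3 · (1 + 0.423207)² = 3 · (1.423207)² = 6.076558.

Rounded to 4 decimal places: λ_− ≈ 0.9981, λ_+ ≈ 6.0766.
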